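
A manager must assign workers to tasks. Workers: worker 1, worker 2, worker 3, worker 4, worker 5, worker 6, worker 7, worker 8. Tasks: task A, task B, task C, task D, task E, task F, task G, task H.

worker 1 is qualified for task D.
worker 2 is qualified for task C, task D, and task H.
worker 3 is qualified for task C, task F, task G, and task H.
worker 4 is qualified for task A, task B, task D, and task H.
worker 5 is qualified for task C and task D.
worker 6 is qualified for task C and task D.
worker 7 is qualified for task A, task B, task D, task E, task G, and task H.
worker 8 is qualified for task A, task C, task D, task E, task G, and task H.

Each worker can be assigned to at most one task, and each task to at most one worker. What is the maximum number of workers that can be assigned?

7

A valid assignment of size 7: worker 1→task D, worker 2→task H, worker 3→task F, worker 4→task B, worker 5→task C, worker 7→task G, worker 8→task A.
The set {worker 1, worker 5, worker 6} has only 2 neighbours ({task C, task D}), so by Hall's theorem at most 7 of the 8 workers can be matched.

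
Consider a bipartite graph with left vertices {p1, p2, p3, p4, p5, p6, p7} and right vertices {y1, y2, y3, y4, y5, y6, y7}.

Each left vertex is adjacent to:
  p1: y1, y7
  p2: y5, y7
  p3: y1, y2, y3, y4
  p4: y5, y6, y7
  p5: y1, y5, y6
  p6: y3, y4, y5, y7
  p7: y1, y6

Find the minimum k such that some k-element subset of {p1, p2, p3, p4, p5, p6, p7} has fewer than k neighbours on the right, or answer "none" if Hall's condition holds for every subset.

Take S = {p1, p2, p4, p5, p7}. Its neighbourhood is {y1, y5, y6, y7}, so |N(S)| = 4 < |S| = 5.
Every subset of size less than 5 has at least as many neighbours as members, so 5 is the minimum.

5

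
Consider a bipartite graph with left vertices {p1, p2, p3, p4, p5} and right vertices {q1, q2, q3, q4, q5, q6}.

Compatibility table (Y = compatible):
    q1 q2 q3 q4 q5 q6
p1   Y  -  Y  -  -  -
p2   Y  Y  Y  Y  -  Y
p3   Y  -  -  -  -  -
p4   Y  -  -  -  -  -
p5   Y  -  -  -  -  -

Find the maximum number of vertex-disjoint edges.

For example, pair p1-q3, p2-q6, p3-q1.
The set {p3, p4, p5} has only 1 neighbour ({q1}), so by Hall's theorem at most 3 of the 5 left vertices can be matched.

3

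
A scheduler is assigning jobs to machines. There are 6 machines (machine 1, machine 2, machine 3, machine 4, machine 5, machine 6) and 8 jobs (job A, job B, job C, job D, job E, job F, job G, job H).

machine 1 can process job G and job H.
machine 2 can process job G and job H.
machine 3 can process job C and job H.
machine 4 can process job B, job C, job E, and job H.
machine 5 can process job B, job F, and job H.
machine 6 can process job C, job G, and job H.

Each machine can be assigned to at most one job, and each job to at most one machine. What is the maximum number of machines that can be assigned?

5

A valid assignment of size 5: machine 1–job H, machine 2–job G, machine 3–job C, machine 4–job E, machine 5–job F.
The set {machine 1, machine 2, machine 3, machine 6} has only 3 neighbours ({job C, job G, job H}), so by Hall's theorem at most 5 of the 6 machines can be matched.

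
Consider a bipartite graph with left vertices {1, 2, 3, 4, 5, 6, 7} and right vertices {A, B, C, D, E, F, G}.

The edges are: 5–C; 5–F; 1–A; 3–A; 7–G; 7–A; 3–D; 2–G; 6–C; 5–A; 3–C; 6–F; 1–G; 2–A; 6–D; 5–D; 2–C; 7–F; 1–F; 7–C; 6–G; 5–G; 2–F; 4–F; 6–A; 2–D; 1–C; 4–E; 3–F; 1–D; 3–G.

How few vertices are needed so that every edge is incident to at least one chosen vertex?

6

The 6 edges 1–C, 2–D, 3–F, 4–E, 5–A, 6–G form a matching, so any vertex cover needs at least 6 vertices (one per matched edge).
Conversely {4, A, C, D, F, G} meets every edge and has exactly 6 vertices, so 6 is optimal.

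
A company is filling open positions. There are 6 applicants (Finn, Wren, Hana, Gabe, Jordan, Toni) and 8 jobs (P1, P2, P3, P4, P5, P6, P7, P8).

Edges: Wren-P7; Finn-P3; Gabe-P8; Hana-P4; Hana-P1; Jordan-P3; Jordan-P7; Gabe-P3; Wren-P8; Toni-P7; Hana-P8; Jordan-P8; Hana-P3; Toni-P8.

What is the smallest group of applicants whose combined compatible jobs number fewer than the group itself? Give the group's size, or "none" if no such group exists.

4

Take S = {Finn, Wren, Gabe, Jordan}. Its neighbourhood is {P3, P7, P8}, so |N(S)| = 3 < |S| = 4.
Every subset of size less than 4 has at least as many neighbours as members, so 4 is the minimum.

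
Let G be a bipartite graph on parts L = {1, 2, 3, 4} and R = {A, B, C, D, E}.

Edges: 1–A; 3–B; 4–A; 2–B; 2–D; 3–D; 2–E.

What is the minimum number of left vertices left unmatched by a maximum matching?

1

A valid assignment of size 3: 1-A, 2-E, 3-B.
The set {1, 4} has only 1 neighbour ({A}), so by Hall's theorem at most 3 of the 4 left vertices can be matched.
That matches 3 of the 4, leaving 1 unmatched; no matching can do better.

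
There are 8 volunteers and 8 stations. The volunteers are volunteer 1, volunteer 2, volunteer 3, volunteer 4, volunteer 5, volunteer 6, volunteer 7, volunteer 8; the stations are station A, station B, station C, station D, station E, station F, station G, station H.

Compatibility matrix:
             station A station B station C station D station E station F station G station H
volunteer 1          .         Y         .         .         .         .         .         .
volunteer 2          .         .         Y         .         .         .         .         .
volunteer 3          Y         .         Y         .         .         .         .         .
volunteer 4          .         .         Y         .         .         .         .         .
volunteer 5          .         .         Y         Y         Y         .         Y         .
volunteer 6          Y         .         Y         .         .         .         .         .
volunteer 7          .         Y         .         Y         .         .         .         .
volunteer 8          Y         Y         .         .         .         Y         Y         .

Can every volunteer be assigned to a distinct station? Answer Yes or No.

No

The set {volunteer 2, volunteer 3, volunteer 4, volunteer 6} has only 2 neighbours ({station A, station C}), so by Hall's theorem at most 6 of the 8 volunteers can be matched.
Hence no matching covers every volunteer.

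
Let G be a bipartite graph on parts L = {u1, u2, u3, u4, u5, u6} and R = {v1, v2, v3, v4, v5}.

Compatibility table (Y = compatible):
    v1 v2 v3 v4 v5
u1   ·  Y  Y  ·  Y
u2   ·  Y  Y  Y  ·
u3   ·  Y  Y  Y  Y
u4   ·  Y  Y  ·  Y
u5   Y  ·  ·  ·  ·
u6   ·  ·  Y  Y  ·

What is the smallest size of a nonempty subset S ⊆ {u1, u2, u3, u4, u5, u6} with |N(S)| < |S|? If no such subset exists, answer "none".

5

Take S = {u1, u2, u3, u4, u6}. Its neighbourhood is {v2, v3, v4, v5}, so |N(S)| = 4 < |S| = 5.
Every subset of size less than 5 has at least as many neighbours as members, so 5 is the minimum.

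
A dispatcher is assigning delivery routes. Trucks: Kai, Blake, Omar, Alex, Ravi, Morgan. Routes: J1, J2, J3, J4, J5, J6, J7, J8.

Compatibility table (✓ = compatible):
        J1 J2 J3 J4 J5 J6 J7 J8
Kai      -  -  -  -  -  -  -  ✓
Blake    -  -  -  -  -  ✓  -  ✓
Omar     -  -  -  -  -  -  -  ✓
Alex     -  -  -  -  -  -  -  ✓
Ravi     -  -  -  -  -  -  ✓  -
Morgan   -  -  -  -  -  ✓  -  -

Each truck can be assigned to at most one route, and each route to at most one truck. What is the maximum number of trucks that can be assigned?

For example, pair Kai→J8, Blake→J6, Ravi→J7.
The set {Kai, Blake, Omar, Alex, Morgan} has only 2 neighbours ({J6, J8}), so by Hall's theorem at most 3 of the 6 trucks can be matched.

3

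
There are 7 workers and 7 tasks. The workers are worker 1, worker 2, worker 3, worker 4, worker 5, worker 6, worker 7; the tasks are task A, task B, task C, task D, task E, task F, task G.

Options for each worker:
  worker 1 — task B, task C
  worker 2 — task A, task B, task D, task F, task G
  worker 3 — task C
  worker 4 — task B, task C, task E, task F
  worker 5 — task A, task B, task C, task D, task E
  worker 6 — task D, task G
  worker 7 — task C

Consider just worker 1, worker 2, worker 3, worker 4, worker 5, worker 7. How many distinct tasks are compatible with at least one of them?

7

The union of neighbours of {worker 1, worker 2, worker 3, worker 4, worker 5, worker 7} is {task A, task B, task C, task D, task E, task F, task G}, which has 7 elements.
Since |N(S)| = 7 ≥ |S| = 6, Hall's condition holds for this subset.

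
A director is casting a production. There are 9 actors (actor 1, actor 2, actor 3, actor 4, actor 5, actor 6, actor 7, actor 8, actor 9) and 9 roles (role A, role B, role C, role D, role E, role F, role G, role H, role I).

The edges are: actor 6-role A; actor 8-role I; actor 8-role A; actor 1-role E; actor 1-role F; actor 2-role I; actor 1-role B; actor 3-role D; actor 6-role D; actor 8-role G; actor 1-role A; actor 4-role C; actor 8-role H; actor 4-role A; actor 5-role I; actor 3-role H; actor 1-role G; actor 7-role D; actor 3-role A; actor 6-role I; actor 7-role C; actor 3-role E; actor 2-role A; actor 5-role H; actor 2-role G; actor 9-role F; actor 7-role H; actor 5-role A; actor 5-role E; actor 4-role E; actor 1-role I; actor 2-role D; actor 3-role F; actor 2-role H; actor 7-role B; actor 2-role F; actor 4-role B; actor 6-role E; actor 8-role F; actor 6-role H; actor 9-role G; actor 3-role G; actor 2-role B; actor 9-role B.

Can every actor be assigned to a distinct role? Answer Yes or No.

A valid assignment of size 9: actor 1–role I, actor 2–role B, actor 3–role D, actor 4–role A, actor 5–role E, actor 6–role H, actor 7–role C, actor 8–role F, actor 9–role G.
Every actor is matched, so this is a perfect matching.

Yes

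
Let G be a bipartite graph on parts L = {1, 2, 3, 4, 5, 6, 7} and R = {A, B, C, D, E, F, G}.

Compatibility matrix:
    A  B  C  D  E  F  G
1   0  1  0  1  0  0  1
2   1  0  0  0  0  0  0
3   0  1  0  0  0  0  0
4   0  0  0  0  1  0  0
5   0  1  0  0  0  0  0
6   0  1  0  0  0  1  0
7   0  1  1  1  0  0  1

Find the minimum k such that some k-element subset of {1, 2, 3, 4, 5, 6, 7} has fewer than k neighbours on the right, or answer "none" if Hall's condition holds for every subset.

Take S = {3, 5}. Its neighbourhood is {B}, so |N(S)| = 1 < |S| = 2.
No single vertex violates Hall's condition since each has at least one neighbour, so 2 is the minimum.

2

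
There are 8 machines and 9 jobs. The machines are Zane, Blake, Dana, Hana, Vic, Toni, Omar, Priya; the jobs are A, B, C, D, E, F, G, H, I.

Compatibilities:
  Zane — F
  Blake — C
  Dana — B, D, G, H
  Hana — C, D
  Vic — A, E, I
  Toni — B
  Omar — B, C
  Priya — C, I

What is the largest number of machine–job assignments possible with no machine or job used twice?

7

For example, pair Zane→F, Blake→C, Dana→G, Hana→D, Vic→E, Toni→B, Priya→I.
The set {Blake, Toni, Omar} has only 2 neighbours ({B, C}), so by Hall's theorem at most 7 of the 8 machines can be matched.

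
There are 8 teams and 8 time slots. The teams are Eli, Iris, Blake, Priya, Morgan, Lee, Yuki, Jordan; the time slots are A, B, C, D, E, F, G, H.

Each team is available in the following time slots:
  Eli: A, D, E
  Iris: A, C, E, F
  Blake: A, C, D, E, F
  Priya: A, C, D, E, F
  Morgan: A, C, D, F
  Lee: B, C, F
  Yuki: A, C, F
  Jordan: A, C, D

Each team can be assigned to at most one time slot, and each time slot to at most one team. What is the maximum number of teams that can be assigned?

A valid assignment of size 6: Eli-D, Iris-C, Blake-E, Priya-A, Morgan-F, Lee-B.
The set {Eli, Iris, Blake, Priya, Morgan, Yuki, Jordan} has only 5 neighbours ({A, C, D, E, F}), so by Hall's theorem at most 6 of the 8 teams can be matched.

6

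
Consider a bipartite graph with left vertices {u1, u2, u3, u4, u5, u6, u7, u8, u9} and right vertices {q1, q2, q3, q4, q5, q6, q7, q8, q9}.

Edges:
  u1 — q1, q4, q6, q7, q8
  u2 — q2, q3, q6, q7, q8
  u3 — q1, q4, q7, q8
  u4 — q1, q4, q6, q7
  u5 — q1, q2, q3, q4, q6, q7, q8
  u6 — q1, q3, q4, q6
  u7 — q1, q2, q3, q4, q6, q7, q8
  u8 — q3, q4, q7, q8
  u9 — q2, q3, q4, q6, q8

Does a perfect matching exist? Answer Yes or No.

The set {u1, u2, u3, u4, u5, u6, u7, u8, u9} has only 7 neighbours ({q1, q2, q3, q4, q6, q7, q8}), so by Hall's theorem at most 7 of the 9 left vertices can be matched.
Hence no matching covers every left vertex.

No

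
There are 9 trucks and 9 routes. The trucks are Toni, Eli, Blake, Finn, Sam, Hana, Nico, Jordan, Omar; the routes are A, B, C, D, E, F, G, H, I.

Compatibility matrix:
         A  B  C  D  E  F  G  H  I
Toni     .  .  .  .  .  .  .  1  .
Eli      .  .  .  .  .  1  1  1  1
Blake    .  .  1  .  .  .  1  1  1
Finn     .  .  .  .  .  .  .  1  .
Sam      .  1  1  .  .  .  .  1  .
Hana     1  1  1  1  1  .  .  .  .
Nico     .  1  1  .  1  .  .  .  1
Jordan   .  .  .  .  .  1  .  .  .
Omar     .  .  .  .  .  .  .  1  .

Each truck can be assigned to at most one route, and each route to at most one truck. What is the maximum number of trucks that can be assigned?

7

One maximum matching: Toni-H, Eli-G, Blake-C, Sam-B, Hana-A, Nico-E, Jordan-F.
The set {Toni, Finn, Omar} has only 1 neighbour ({H}), so by Hall's theorem at most 7 of the 9 trucks can be matched.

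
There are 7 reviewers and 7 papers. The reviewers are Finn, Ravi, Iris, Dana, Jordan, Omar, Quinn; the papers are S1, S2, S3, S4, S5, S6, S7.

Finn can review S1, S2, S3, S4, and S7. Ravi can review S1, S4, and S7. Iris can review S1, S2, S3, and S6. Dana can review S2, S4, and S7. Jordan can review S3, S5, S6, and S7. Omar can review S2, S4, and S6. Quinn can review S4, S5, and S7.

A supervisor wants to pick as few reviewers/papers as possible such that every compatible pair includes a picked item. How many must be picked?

The 7 edges Finn–S7, Ravi–S1, Iris–S3, Dana–S2, Jordan–S5, Omar–S6, Quinn–S4 form a matching, so any vertex cover needs at least 7 vertices (one per matched edge).
Conversely {Finn, Ravi, Iris, Dana, Jordan, Omar, Quinn} meets every edge and has exactly 7 vertices, so 7 is optimal.

7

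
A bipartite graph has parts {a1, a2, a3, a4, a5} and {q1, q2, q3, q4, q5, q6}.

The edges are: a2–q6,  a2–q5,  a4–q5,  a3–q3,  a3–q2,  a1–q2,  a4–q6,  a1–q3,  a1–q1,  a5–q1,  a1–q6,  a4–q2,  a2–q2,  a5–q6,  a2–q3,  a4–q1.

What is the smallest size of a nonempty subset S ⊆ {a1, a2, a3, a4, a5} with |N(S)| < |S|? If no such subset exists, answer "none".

A matching saturating every left vertex exists, for instance a1→q1, a2→q5, a3→q3, a4→q2, a5→q6.
By Hall's marriage theorem, this means |N(S)| ≥ |S| for every subset S, so no violating subset exists.

none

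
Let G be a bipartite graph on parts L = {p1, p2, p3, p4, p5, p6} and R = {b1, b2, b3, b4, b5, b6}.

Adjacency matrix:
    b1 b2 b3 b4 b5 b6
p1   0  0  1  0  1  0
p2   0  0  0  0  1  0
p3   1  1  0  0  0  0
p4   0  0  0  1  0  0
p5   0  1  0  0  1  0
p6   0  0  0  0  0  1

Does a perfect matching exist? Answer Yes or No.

Yes

One maximum matching: p1–b3, p2–b5, p3–b1, p4–b4, p5–b2, p6–b6.
Every left vertex is matched, so this is a perfect matching.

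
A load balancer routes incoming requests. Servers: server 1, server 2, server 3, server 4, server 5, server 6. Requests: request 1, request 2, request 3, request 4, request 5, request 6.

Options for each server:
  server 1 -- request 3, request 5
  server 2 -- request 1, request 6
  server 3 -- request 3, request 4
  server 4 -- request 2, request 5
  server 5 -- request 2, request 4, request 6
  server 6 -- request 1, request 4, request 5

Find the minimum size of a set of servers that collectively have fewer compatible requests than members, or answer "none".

none

A matching saturating every server exists, for instance server 1→request 3, server 2→request 1, server 3→request 4, server 4→request 2, server 5→request 6, server 6→request 5.
By Hall's marriage theorem, this means |N(S)| ≥ |S| for every subset S, so no violating subset exists.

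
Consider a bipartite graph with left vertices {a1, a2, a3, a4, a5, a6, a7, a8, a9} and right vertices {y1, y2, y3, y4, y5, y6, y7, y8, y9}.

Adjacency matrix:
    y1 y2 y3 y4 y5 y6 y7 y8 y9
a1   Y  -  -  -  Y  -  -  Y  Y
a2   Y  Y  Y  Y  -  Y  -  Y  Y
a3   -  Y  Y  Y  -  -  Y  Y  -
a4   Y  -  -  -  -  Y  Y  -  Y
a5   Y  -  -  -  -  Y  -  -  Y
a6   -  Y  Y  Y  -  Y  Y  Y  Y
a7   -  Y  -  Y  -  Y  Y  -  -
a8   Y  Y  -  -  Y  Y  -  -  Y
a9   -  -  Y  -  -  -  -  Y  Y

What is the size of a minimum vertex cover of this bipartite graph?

9

A maximum matching has 9 edges (e.g. a1–y5, a2–y8, a3–y7, a4–y9, a5–y1, a6–y6, a7–y4, a8–y2, a9–y3).
By König's theorem the minimum vertex cover has the same size. One such cover is {a1, a2, a3, a4, a5, a6, a7, a8, a9}.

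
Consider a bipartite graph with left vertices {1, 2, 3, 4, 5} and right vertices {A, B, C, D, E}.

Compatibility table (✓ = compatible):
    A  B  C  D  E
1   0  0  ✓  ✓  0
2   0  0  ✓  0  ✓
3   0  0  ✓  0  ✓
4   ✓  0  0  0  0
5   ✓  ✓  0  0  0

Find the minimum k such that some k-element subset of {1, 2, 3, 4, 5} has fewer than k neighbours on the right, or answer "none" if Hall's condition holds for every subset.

none

A matching saturating every left vertex exists, for instance 1→D, 2→C, 3→E, 4→A, 5→B.
By Hall's marriage theorem, this means |N(S)| ≥ |S| for every subset S, so no violating subset exists.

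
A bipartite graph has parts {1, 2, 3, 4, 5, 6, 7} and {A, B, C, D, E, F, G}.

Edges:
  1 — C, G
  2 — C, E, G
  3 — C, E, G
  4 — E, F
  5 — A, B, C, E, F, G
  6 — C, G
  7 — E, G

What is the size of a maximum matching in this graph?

5

One maximum matching: 1–G, 2–C, 3–E, 4–F, 5–A.
The set {1, 2, 3, 6, 7} has only 3 neighbours ({C, E, G}), so by Hall's theorem at most 5 of the 7 left vertices can be matched.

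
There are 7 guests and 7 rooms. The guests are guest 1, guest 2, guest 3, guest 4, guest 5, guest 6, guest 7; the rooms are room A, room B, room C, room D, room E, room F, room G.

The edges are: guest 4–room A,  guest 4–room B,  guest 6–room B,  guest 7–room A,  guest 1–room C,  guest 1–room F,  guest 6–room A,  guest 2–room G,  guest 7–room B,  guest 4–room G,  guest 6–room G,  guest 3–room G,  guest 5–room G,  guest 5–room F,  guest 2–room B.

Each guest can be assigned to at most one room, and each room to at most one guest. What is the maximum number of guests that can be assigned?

One maximum matching: guest 1-room C, guest 2-room B, guest 3-room G, guest 4-room A, guest 5-room F.
The set {guest 2, guest 3, guest 4, guest 6, guest 7} has only 3 neighbours ({room A, room B, room G}), so by Hall's theorem at most 5 of the 7 guests can be matched.

5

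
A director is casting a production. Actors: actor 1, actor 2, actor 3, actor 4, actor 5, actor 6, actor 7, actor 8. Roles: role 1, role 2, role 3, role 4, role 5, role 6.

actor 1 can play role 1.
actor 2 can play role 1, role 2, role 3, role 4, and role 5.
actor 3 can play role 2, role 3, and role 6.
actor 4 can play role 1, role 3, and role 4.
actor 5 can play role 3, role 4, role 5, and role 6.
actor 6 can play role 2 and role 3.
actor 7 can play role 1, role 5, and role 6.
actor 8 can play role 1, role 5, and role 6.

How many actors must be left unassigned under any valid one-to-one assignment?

A valid assignment of size 6: actor 1–role 1, actor 2–role 2, actor 3–role 6, actor 4–role 4, actor 5–role 5, actor 6–role 3.
The set {actor 1, actor 2, actor 3, actor 4, actor 5, actor 6, actor 7, actor 8} has only 6 neighbours ({role 1, role 2, role 3, role 4, role 5, role 6}), so by Hall's theorem at most 6 of the 8 actors can be matched.
That matches 6 of the 8, leaving 2 unmatched; no matching can do better.

2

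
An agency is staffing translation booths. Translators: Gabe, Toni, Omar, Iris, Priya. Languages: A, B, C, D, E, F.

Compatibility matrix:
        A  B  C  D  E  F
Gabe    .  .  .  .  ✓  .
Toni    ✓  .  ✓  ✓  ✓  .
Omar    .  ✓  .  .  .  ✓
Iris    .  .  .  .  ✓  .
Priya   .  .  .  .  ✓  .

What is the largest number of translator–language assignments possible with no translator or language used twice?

3

A valid assignment of size 3: Gabe–E, Toni–C, Omar–B.
The set {Gabe, Iris, Priya} has only 1 neighbour ({E}), so by Hall's theorem at most 3 of the 5 translators can be matched.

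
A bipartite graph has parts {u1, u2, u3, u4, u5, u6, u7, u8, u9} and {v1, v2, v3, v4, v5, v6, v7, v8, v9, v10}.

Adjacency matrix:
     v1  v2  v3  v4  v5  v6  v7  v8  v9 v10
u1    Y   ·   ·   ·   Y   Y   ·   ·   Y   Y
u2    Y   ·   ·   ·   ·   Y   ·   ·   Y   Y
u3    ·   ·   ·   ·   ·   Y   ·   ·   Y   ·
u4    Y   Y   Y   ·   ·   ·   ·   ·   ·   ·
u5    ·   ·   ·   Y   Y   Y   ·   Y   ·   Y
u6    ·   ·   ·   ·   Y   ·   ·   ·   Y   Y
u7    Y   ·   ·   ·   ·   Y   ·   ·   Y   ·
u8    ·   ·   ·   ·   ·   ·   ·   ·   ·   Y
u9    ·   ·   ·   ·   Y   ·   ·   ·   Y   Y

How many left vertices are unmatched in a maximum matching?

2

For example, pair u1–v5, u2–v1, u3–v9, u4–v2, u5–v4, u6–v10, u7–v6.
The set {u1, u2, u3, u6, u7, u8, u9} has only 5 neighbours ({v1, v10, v5, v6, v9}), so by Hall's theorem at most 7 of the 9 left vertices can be matched.
That matches 7 of the 9, leaving 2 unmatched; no matching can do better.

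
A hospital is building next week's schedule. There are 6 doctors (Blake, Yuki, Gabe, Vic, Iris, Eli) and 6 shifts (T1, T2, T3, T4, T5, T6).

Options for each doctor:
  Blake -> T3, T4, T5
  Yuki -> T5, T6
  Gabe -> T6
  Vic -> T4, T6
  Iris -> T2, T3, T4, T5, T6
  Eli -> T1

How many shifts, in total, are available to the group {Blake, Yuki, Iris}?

The union of neighbours of {Blake, Yuki, Iris} is {T2, T3, T4, T5, T6}, which has 5 elements.
Since |N(S)| = 5 ≥ |S| = 3, Hall's condition holds for this subset.

5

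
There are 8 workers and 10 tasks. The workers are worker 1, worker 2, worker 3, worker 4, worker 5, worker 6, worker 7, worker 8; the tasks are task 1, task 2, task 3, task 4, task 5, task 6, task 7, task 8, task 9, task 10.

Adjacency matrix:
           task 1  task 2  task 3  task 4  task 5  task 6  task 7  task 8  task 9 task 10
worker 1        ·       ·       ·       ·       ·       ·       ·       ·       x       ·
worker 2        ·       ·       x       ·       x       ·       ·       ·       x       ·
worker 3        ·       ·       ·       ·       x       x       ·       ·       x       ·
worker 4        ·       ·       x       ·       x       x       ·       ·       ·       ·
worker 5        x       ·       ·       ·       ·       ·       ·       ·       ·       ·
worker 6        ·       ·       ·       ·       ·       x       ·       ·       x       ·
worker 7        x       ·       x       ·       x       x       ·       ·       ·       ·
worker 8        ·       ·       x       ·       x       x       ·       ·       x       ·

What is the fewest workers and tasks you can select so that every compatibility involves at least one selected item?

5

The 5 edges worker 1–task 9, worker 2–task 3, worker 3–task 5, worker 4–task 6, worker 5–task 1 form a matching, so any vertex cover needs at least 5 vertices (one per matched edge).
Conversely {task 1, task 3, task 5, task 6, task 9} meets every edge and has exactly 5 vertices, so 5 is optimal.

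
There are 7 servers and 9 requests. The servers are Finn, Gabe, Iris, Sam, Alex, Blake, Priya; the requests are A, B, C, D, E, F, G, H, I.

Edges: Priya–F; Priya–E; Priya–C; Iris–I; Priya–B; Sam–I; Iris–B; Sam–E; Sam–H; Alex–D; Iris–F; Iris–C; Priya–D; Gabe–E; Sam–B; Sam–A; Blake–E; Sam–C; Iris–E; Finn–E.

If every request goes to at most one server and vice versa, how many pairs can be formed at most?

5

For example, pair Finn–E, Iris–F, Sam–A, Alex–D, Priya–B.
The set {Finn, Gabe, Blake} has only 1 neighbour ({E}), so by Hall's theorem at most 5 of the 7 servers can be matched.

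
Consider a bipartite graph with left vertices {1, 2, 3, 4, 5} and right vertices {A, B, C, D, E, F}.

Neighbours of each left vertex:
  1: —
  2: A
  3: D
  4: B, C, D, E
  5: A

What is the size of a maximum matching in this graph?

3

One maximum matching: 2–A, 3–D, 4–B.
The set {1, 2, 5} has only 1 neighbour ({A}), so by Hall's theorem at most 3 of the 5 left vertices can be matched.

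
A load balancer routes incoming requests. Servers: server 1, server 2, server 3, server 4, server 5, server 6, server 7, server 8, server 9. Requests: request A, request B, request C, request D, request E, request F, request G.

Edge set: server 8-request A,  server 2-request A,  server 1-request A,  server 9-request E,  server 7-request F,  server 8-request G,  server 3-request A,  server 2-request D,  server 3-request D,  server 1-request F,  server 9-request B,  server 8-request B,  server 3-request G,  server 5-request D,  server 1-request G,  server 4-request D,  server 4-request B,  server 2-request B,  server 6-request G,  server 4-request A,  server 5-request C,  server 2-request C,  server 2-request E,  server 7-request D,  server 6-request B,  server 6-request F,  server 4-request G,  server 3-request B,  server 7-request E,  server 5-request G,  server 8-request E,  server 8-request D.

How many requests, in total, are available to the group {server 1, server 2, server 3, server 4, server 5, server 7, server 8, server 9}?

The union of neighbours of {server 1, server 2, server 3, server 4, server 5, server 7, server 8, server 9} is {request A, request B, request C, request D, request E, request F, request G}, which has 7 elements.
Since |N(S)| = 7 < |S| = 8, Hall's condition fails for this subset.

7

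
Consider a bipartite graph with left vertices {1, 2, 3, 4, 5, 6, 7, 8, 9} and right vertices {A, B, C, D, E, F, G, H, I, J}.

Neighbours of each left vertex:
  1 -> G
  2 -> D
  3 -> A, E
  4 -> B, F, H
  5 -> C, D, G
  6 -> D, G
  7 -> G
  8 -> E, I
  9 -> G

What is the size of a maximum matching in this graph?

6

A valid assignment of size 6: 1→G, 2→D, 3→A, 4→B, 5→C, 8→E.
The set {1, 2, 6, 7, 9} has only 2 neighbours ({D, G}), so by Hall's theorem at most 6 of the 9 left vertices can be matched.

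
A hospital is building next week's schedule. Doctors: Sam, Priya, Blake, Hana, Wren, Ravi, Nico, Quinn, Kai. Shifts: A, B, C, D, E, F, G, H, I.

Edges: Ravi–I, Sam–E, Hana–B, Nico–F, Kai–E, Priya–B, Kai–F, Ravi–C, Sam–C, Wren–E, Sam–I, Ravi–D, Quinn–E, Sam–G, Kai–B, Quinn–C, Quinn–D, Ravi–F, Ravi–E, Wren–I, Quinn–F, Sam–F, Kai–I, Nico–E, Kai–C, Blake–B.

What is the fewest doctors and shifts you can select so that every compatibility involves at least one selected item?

7

The 7 edges Sam–G, Priya–B, Wren–I, Ravi–D, Nico–F, Quinn–C, Kai–E form a matching, so any vertex cover needs at least 7 vertices (one per matched edge).
Conversely {Sam, Wren, Ravi, Nico, Quinn, Kai, B} meets every edge and has exactly 7 vertices, so 7 is optimal.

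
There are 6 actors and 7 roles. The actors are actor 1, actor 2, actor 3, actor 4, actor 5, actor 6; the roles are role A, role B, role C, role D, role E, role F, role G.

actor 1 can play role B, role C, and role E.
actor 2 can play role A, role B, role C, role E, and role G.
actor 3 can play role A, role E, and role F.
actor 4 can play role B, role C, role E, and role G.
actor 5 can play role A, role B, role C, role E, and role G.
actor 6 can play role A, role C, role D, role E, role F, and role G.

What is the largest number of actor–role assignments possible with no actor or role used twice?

A valid assignment of size 6: actor 1→role B, actor 2→role A, actor 3→role F, actor 4→role E, actor 5→role C, actor 6→role G.
This saturates every actor, so 6 is the maximum.

6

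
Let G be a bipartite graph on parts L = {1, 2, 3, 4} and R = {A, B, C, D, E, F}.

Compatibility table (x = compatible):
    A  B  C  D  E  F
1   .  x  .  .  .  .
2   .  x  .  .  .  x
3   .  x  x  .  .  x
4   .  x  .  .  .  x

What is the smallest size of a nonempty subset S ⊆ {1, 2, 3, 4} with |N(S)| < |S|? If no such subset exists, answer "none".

Take S = {1, 2, 4}. Its neighbourhood is {B, F}, so |N(S)| = 2 < |S| = 3.
Every subset of size less than 3 has at least as many neighbours as members, so 3 is the minimum.

3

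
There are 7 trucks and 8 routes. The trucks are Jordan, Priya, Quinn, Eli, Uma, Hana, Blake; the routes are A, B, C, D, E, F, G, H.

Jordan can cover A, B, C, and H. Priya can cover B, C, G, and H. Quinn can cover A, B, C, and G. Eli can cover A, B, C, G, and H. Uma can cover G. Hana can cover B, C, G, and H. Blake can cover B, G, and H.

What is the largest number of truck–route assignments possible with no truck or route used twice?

5

For example, pair Jordan–H, Priya–C, Quinn–B, Eli–A, Uma–G.
The set {Jordan, Priya, Quinn, Eli, Uma, Hana, Blake} has only 5 neighbours ({A, B, C, G, H}), so by Hall's theorem at most 5 of the 7 trucks can be matched.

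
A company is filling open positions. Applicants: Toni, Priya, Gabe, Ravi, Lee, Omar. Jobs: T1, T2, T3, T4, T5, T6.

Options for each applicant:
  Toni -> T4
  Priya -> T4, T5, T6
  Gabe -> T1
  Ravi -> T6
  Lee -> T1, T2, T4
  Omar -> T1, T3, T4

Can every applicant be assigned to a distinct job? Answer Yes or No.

One maximum matching: Toni-T4, Priya-T5, Gabe-T1, Ravi-T6, Lee-T2, Omar-T3.
Every applicant is matched, so this is a perfect matching.

Yes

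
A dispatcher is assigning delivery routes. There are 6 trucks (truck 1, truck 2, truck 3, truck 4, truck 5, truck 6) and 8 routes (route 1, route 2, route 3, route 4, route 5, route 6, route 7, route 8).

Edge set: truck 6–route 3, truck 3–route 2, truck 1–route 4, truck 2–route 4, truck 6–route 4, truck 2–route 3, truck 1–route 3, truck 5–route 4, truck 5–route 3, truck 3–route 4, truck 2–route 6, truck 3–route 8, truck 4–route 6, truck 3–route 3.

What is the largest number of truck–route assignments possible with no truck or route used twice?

4

A valid assignment of size 4: truck 1-route 3, truck 2-route 4, truck 3-route 2, truck 4-route 6.
The set {truck 1, truck 2, truck 4, truck 5, truck 6} has only 3 neighbours ({route 3, route 4, route 6}), so by Hall's theorem at most 4 of the 6 trucks can be matched.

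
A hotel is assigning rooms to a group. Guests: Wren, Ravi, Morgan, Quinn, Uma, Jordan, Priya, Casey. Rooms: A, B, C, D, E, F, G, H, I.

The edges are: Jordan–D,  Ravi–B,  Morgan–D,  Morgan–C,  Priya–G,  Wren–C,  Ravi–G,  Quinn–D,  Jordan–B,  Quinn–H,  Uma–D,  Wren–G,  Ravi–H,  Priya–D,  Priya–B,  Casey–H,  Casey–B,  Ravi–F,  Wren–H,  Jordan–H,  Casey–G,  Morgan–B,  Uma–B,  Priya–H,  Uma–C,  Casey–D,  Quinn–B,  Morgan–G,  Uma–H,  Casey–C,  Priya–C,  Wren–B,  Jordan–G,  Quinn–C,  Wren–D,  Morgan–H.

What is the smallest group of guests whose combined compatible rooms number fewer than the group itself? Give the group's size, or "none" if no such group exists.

Take S = {Wren, Morgan, Quinn, Uma, Jordan, Priya}. Its neighbourhood is {B, C, D, G, H}, so |N(S)| = 5 < |S| = 6.
Every subset of size less than 6 has at least as many neighbours as members, so 6 is the minimum.

6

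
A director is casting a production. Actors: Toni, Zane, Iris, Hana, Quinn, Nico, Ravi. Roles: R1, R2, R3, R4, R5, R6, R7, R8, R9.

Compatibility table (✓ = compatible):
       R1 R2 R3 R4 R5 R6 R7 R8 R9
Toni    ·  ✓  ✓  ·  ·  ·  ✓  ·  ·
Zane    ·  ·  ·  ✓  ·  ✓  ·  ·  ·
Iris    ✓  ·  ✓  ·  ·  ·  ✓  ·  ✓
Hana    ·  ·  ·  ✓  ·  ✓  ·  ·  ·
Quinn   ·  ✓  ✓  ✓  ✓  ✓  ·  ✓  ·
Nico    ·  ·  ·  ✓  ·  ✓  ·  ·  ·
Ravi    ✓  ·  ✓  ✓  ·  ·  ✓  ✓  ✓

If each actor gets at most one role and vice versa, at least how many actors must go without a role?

For example, pair Toni–R3, Zane–R6, Iris–R7, Hana–R4, Quinn–R2, Ravi–R9.
The set {Zane, Hana, Nico} has only 2 neighbours ({R4, R6}), so by Hall's theorem at most 6 of the 7 actors can be matched.
That matches 6 of the 7, leaving 1 unmatched; no matching can do better.

1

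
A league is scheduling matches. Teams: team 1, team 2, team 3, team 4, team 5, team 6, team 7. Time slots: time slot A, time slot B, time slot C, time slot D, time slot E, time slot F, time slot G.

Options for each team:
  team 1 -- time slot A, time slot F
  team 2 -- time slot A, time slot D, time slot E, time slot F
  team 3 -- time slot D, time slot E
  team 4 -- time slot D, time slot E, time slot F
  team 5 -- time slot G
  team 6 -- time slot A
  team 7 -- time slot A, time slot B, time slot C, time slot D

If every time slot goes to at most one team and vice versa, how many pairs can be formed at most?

6

A valid assignment of size 6: team 1-time slot A, team 2-time slot D, team 3-time slot E, team 4-time slot F, team 5-time slot G, team 7-time slot B.
The set {team 1, team 2, team 3, team 4, team 6} has only 4 neighbours ({time slot A, time slot D, time slot E, time slot F}), so by Hall's theorem at most 6 of the 7 teams can be matched.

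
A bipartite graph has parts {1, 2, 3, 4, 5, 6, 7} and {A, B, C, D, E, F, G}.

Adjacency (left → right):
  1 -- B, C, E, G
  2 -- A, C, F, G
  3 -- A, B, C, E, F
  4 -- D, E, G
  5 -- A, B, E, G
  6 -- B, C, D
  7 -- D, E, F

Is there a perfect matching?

For example, pair 1-G, 2-F, 3-A, 4-D, 5-B, 6-C, 7-E.
Every left vertex is matched, so this is a perfect matching.

Yes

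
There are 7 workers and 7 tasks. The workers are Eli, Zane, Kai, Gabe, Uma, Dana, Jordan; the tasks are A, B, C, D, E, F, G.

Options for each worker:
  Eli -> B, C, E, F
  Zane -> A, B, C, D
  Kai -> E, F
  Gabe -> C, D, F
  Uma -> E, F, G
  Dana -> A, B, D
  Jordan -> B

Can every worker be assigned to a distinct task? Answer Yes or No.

For example, pair Eli→E, Zane→A, Kai→F, Gabe→C, Uma→G, Dana→D, Jordan→B.
All 7 workers are covered.

Yes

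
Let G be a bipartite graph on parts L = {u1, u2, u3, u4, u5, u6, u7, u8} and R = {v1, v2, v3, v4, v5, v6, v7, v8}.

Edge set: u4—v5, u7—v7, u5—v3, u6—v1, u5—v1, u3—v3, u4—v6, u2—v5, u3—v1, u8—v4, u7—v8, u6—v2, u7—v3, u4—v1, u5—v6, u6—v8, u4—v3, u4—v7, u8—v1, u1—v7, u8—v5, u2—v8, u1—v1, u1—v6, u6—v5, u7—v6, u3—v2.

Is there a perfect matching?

A valid assignment of size 8: u1–v7, u2–v5, u3–v2, u4–v3, u5–v1, u6–v8, u7–v6, u8–v4.
All 8 left vertices are covered.

Yes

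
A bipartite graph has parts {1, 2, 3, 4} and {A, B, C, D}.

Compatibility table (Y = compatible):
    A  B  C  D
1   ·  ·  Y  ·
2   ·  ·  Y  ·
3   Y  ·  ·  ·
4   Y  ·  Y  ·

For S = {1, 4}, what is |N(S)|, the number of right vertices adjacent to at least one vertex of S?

2

The union of neighbours of {1, 4} is {A, C}, which has 2 elements.
Since |N(S)| = 2 ≥ |S| = 2, Hall's condition holds for this subset.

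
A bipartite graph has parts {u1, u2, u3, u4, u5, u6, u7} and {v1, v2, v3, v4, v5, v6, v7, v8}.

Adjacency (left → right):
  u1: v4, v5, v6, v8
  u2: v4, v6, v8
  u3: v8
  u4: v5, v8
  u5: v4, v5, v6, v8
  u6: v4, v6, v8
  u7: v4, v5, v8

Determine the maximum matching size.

A valid assignment of size 4: u1-v6, u2-v4, u3-v8, u4-v5.
The set {u1, u2, u3, u4, u5, u6, u7} has only 4 neighbours ({v4, v5, v6, v8}), so by Hall's theorem at most 4 of the 7 left vertices can be matched.

4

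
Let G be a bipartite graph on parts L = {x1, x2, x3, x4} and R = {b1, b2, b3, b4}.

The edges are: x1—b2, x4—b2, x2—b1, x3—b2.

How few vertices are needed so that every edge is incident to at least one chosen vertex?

The 2 edges x1–b2, x2–b1 form a matching, so any vertex cover needs at least 2 vertices (one per matched edge).
Conversely {x2, b2} meets every edge and has exactly 2 vertices, so 2 is optimal.

2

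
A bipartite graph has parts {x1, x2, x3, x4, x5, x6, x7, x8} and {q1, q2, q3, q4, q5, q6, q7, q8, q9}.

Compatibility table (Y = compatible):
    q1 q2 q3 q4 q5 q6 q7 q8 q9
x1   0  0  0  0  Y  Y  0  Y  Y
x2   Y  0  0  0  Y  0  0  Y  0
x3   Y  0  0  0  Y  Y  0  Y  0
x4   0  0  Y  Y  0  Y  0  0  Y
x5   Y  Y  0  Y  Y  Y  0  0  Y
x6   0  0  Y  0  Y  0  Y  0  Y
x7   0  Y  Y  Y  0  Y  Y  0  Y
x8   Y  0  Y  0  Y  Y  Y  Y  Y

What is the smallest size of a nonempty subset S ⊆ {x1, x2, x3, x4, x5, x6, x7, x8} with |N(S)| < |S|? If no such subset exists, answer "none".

none

A matching saturating every left vertex exists, for instance x1→q8, x2→q5, x3→q1, x4→q3, x5→q4, x6→q7, x7→q6, x8→q9.
By Hall's marriage theorem, this means |N(S)| ≥ |S| for every subset S, so no violating subset exists.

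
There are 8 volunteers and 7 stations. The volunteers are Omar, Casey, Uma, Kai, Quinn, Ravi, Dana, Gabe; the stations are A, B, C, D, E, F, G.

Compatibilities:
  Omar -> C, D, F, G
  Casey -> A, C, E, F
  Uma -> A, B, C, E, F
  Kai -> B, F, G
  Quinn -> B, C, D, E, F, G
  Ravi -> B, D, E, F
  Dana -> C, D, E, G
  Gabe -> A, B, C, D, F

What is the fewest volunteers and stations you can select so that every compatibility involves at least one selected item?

The 7 edges Omar–F, Casey–C, Uma–A, Kai–B, Quinn–G, Ravi–D, Dana–E form a matching, so any vertex cover needs at least 7 vertices (one per matched edge).
Conversely {A, B, C, D, E, F, G} meets every edge and has exactly 7 vertices, so 7 is optimal.

7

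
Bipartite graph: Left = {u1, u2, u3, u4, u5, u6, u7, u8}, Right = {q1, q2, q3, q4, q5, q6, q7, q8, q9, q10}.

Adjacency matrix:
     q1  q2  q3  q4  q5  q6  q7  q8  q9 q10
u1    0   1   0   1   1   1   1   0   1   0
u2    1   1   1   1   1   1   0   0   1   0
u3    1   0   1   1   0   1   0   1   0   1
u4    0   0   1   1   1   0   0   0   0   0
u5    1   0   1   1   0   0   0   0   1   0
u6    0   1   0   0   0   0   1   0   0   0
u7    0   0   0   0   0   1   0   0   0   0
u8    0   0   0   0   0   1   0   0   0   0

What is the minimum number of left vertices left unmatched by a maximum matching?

1

One maximum matching: u1-q9, u2-q4, u3-q1, u4-q5, u5-q3, u6-q2, u7-q6.
The set {u7, u8} has only 1 neighbour ({q6}), so by Hall's theorem at most 7 of the 8 left vertices can be matched.
That matches 7 of the 8, leaving 1 unmatched; no matching can do better.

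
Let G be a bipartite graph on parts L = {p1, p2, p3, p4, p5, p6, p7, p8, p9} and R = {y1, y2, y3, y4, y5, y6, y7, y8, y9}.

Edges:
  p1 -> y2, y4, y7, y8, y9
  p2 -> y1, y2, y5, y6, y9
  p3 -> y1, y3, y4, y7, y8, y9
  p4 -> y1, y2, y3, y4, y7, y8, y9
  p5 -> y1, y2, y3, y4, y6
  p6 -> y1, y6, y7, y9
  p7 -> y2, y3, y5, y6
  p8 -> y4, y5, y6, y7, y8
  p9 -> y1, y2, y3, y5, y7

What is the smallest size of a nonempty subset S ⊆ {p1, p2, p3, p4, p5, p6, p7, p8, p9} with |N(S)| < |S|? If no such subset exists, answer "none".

none

A matching saturating every left vertex exists, for instance p1→y9, p2→y5, p3→y8, p4→y3, p5→y4, p6→y1, p7→y2, p8→y6, p9→y7.
By Hall's marriage theorem, this means |N(S)| ≥ |S| for every subset S, so no violating subset exists.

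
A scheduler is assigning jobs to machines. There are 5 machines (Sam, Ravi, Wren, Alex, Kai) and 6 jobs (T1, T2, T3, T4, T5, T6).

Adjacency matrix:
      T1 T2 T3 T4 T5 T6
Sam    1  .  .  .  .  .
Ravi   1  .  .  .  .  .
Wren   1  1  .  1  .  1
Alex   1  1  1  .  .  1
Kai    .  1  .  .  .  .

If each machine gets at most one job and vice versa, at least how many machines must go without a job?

A valid assignment of size 4: Sam–T1, Wren–T4, Alex–T6, Kai–T2.
The set {Sam, Ravi} has only 1 neighbour ({T1}), so by Hall's theorem at most 4 of the 5 machines can be matched.
That matches 4 of the 5, leaving 1 unmatched; no matching can do better.

1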